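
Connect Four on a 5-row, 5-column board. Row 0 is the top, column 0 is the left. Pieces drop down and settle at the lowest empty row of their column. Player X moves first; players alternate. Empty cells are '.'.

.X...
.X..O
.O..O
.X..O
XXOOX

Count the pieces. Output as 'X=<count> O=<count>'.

X=6 O=6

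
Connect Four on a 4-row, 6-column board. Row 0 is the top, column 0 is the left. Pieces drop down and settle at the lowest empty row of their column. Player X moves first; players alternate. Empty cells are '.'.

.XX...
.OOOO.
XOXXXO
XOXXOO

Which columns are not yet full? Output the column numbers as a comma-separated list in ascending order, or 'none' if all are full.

col 0: top cell = '.' → open
col 1: top cell = 'X' → FULL
col 2: top cell = 'X' → FULL
col 3: top cell = '.' → open
col 4: top cell = '.' → open
col 5: top cell = '.' → open

Answer: 0,3,4,5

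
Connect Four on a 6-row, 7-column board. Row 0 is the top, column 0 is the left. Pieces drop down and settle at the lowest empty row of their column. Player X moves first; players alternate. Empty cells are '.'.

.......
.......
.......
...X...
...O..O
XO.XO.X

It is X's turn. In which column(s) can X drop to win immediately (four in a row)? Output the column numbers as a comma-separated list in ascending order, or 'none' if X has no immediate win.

Answer: none

Derivation:
col 0: drop X → no win
col 1: drop X → no win
col 2: drop X → no win
col 3: drop X → no win
col 4: drop X → no win
col 5: drop X → no win
col 6: drop X → no win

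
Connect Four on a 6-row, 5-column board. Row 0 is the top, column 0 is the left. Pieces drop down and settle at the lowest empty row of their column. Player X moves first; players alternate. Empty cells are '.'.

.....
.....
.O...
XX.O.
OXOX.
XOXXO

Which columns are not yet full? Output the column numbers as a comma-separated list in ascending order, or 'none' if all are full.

col 0: top cell = '.' → open
col 1: top cell = '.' → open
col 2: top cell = '.' → open
col 3: top cell = '.' → open
col 4: top cell = '.' → open

Answer: 0,1,2,3,4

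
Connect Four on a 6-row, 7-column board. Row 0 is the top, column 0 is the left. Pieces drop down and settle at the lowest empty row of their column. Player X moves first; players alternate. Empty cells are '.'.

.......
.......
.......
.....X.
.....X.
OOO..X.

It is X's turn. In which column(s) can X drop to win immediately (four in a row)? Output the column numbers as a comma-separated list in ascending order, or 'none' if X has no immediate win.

col 0: drop X → no win
col 1: drop X → no win
col 2: drop X → no win
col 3: drop X → no win
col 4: drop X → no win
col 5: drop X → WIN!
col 6: drop X → no win

Answer: 5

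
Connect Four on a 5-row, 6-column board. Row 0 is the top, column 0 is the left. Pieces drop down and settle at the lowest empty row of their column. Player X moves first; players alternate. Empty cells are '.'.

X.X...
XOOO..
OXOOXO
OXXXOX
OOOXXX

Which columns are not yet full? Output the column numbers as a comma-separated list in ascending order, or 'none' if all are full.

Answer: 1,3,4,5

Derivation:
col 0: top cell = 'X' → FULL
col 1: top cell = '.' → open
col 2: top cell = 'X' → FULL
col 3: top cell = '.' → open
col 4: top cell = '.' → open
col 5: top cell = '.' → open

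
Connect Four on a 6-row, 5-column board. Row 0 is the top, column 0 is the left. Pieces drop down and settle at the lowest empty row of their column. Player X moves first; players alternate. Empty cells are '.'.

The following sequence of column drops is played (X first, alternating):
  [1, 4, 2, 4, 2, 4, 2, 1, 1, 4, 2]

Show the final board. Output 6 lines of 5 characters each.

Move 1: X drops in col 1, lands at row 5
Move 2: O drops in col 4, lands at row 5
Move 3: X drops in col 2, lands at row 5
Move 4: O drops in col 4, lands at row 4
Move 5: X drops in col 2, lands at row 4
Move 6: O drops in col 4, lands at row 3
Move 7: X drops in col 2, lands at row 3
Move 8: O drops in col 1, lands at row 4
Move 9: X drops in col 1, lands at row 3
Move 10: O drops in col 4, lands at row 2
Move 11: X drops in col 2, lands at row 2

Answer: .....
.....
..X.O
.XX.O
.OX.O
.XX.O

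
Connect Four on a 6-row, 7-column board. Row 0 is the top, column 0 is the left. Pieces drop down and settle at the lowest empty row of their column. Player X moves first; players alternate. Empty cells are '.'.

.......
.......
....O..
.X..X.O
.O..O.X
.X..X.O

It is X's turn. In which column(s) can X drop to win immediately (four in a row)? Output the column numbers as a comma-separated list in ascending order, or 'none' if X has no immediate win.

Answer: none

Derivation:
col 0: drop X → no win
col 1: drop X → no win
col 2: drop X → no win
col 3: drop X → no win
col 4: drop X → no win
col 5: drop X → no win
col 6: drop X → no win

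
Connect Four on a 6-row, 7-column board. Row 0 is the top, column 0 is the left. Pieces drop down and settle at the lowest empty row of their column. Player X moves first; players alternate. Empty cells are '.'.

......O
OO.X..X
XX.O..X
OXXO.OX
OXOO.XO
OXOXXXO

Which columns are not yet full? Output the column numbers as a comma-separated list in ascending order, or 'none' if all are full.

col 0: top cell = '.' → open
col 1: top cell = '.' → open
col 2: top cell = '.' → open
col 3: top cell = '.' → open
col 4: top cell = '.' → open
col 5: top cell = '.' → open
col 6: top cell = 'O' → FULL

Answer: 0,1,2,3,4,5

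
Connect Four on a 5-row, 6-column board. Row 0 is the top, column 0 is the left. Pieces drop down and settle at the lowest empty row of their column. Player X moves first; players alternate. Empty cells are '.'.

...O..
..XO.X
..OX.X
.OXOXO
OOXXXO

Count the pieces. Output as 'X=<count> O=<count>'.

X=9 O=9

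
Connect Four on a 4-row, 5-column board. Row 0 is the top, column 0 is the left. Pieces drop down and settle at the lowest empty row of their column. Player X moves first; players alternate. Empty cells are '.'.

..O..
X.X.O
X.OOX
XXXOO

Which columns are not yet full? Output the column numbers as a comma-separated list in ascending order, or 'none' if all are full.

Answer: 0,1,3,4

Derivation:
col 0: top cell = '.' → open
col 1: top cell = '.' → open
col 2: top cell = 'O' → FULL
col 3: top cell = '.' → open
col 4: top cell = '.' → open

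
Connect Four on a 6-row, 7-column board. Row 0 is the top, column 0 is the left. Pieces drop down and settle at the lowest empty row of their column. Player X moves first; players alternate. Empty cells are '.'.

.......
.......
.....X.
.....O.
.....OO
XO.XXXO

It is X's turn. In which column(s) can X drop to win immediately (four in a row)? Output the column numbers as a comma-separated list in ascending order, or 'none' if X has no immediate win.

Answer: 2

Derivation:
col 0: drop X → no win
col 1: drop X → no win
col 2: drop X → WIN!
col 3: drop X → no win
col 4: drop X → no win
col 5: drop X → no win
col 6: drop X → no win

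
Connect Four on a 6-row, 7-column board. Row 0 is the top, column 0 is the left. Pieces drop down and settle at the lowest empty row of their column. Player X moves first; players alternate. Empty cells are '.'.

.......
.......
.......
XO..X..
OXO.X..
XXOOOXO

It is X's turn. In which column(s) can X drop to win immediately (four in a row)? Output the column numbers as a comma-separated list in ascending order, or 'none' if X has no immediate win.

Answer: none

Derivation:
col 0: drop X → no win
col 1: drop X → no win
col 2: drop X → no win
col 3: drop X → no win
col 4: drop X → no win
col 5: drop X → no win
col 6: drop X → no win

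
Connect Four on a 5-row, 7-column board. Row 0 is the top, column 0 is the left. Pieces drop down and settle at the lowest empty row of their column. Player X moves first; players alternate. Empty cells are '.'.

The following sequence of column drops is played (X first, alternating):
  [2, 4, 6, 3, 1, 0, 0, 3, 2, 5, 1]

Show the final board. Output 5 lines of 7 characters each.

Move 1: X drops in col 2, lands at row 4
Move 2: O drops in col 4, lands at row 4
Move 3: X drops in col 6, lands at row 4
Move 4: O drops in col 3, lands at row 4
Move 5: X drops in col 1, lands at row 4
Move 6: O drops in col 0, lands at row 4
Move 7: X drops in col 0, lands at row 3
Move 8: O drops in col 3, lands at row 3
Move 9: X drops in col 2, lands at row 3
Move 10: O drops in col 5, lands at row 4
Move 11: X drops in col 1, lands at row 3

Answer: .......
.......
.......
XXXO...
OXXOOOX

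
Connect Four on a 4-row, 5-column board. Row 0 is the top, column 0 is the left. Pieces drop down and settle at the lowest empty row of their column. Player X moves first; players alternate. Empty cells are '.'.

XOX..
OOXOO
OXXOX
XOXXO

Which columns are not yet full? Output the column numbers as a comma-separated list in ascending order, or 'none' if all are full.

col 0: top cell = 'X' → FULL
col 1: top cell = 'O' → FULL
col 2: top cell = 'X' → FULL
col 3: top cell = '.' → open
col 4: top cell = '.' → open

Answer: 3,4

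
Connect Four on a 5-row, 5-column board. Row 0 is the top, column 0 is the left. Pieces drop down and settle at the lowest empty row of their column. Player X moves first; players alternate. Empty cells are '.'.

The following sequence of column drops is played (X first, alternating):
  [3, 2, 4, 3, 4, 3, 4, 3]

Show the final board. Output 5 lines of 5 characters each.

Move 1: X drops in col 3, lands at row 4
Move 2: O drops in col 2, lands at row 4
Move 3: X drops in col 4, lands at row 4
Move 4: O drops in col 3, lands at row 3
Move 5: X drops in col 4, lands at row 3
Move 6: O drops in col 3, lands at row 2
Move 7: X drops in col 4, lands at row 2
Move 8: O drops in col 3, lands at row 1

Answer: .....
...O.
...OX
...OX
..OXX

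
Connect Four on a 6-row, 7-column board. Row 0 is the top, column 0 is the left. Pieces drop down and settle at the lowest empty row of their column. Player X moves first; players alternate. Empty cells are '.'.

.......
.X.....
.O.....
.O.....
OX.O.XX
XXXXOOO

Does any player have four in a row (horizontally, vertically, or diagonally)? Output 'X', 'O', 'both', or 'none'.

X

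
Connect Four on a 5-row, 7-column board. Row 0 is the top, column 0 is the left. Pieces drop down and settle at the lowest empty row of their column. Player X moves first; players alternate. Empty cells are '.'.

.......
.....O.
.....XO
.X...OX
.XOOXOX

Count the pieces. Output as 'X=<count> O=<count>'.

X=6 O=6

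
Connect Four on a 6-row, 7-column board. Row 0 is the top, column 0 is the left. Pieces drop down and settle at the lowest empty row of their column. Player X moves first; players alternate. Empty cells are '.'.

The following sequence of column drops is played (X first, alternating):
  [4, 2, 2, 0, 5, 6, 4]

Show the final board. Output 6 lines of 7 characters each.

Answer: .......
.......
.......
.......
..X.X..
O.O.XXO

Derivation:
Move 1: X drops in col 4, lands at row 5
Move 2: O drops in col 2, lands at row 5
Move 3: X drops in col 2, lands at row 4
Move 4: O drops in col 0, lands at row 5
Move 5: X drops in col 5, lands at row 5
Move 6: O drops in col 6, lands at row 5
Move 7: X drops in col 4, lands at row 4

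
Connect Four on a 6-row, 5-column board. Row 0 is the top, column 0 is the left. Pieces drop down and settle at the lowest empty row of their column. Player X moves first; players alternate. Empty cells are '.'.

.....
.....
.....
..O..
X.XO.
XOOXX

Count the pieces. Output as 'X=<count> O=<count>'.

X=5 O=4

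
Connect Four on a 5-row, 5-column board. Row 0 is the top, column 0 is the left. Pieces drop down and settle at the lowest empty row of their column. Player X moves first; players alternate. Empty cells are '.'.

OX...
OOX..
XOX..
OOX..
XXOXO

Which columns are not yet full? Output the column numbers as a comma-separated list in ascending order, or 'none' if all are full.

col 0: top cell = 'O' → FULL
col 1: top cell = 'X' → FULL
col 2: top cell = '.' → open
col 3: top cell = '.' → open
col 4: top cell = '.' → open

Answer: 2,3,4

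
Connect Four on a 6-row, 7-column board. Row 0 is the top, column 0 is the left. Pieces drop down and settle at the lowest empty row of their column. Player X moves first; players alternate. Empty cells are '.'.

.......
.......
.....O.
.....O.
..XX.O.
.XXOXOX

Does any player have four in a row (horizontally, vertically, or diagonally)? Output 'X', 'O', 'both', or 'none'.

O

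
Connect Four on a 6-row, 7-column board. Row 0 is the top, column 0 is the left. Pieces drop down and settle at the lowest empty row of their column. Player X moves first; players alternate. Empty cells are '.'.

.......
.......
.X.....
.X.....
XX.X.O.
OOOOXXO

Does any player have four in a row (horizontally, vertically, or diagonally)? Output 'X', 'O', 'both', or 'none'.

O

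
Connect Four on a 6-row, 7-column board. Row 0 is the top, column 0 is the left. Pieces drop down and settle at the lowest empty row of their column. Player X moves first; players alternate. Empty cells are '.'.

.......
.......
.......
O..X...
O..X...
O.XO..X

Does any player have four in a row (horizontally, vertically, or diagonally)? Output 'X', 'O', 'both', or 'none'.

none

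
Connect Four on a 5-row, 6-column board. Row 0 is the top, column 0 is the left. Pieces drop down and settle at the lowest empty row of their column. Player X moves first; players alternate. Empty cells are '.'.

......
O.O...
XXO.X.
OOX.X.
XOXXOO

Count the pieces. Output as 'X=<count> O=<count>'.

X=8 O=8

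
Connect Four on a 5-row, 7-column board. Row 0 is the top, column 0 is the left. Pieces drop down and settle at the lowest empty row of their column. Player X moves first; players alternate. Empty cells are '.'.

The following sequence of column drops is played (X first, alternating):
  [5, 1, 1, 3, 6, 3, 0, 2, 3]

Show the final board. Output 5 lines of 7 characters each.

Move 1: X drops in col 5, lands at row 4
Move 2: O drops in col 1, lands at row 4
Move 3: X drops in col 1, lands at row 3
Move 4: O drops in col 3, lands at row 4
Move 5: X drops in col 6, lands at row 4
Move 6: O drops in col 3, lands at row 3
Move 7: X drops in col 0, lands at row 4
Move 8: O drops in col 2, lands at row 4
Move 9: X drops in col 3, lands at row 2

Answer: .......
.......
...X...
.X.O...
XOOO.XX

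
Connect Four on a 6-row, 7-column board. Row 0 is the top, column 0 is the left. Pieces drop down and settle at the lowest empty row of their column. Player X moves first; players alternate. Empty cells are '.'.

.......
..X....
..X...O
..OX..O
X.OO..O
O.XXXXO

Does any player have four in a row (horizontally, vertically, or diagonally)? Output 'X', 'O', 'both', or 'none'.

both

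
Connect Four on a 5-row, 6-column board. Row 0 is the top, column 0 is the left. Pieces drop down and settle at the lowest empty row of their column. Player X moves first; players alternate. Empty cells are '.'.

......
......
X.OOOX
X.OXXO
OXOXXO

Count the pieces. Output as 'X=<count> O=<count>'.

X=8 O=8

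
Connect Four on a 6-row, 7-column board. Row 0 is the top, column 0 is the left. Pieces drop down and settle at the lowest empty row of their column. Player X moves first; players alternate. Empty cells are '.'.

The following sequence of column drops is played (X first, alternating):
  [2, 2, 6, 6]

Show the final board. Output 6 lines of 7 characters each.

Move 1: X drops in col 2, lands at row 5
Move 2: O drops in col 2, lands at row 4
Move 3: X drops in col 6, lands at row 5
Move 4: O drops in col 6, lands at row 4

Answer: .......
.......
.......
.......
..O...O
..X...X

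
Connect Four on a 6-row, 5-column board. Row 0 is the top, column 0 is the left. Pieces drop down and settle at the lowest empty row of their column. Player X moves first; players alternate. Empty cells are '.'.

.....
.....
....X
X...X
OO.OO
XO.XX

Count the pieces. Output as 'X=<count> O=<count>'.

X=6 O=5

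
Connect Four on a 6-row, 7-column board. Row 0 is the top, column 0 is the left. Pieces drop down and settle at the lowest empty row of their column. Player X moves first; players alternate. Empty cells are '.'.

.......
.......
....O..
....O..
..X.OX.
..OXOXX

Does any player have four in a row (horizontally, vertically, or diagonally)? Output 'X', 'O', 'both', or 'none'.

O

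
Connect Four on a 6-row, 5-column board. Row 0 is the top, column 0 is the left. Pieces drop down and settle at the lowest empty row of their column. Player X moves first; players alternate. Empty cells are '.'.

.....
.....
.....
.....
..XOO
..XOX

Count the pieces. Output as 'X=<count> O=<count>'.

X=3 O=3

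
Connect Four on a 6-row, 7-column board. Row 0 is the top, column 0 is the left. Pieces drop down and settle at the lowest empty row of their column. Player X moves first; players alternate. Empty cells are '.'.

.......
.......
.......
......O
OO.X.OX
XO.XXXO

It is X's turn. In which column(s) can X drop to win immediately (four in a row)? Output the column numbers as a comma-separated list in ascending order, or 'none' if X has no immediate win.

col 0: drop X → no win
col 1: drop X → no win
col 2: drop X → WIN!
col 3: drop X → no win
col 4: drop X → no win
col 5: drop X → no win
col 6: drop X → no win

Answer: 2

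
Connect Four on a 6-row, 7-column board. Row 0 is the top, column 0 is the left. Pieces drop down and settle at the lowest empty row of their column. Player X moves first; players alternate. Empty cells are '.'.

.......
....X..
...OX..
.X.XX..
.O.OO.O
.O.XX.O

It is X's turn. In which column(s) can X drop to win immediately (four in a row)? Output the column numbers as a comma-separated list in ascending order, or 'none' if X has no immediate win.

col 0: drop X → no win
col 1: drop X → no win
col 2: drop X → no win
col 3: drop X → no win
col 4: drop X → WIN!
col 5: drop X → no win
col 6: drop X → no win

Answer: 4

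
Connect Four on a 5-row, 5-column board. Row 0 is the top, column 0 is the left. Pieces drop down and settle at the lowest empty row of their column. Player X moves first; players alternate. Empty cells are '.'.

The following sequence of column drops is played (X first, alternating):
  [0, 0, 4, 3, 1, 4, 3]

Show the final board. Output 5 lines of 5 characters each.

Answer: .....
.....
.....
O..XO
XX.OX

Derivation:
Move 1: X drops in col 0, lands at row 4
Move 2: O drops in col 0, lands at row 3
Move 3: X drops in col 4, lands at row 4
Move 4: O drops in col 3, lands at row 4
Move 5: X drops in col 1, lands at row 4
Move 6: O drops in col 4, lands at row 3
Move 7: X drops in col 3, lands at row 3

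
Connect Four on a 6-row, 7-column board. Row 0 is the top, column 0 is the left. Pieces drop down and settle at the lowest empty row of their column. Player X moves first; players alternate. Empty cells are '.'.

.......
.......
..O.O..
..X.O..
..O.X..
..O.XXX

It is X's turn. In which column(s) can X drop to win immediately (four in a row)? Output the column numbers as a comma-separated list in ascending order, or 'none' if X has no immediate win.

Answer: 3

Derivation:
col 0: drop X → no win
col 1: drop X → no win
col 2: drop X → no win
col 3: drop X → WIN!
col 4: drop X → no win
col 5: drop X → no win
col 6: drop X → no win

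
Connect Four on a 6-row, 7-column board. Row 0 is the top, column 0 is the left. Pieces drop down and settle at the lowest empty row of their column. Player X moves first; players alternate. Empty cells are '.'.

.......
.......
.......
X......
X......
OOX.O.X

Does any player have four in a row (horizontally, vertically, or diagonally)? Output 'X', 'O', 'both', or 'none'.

none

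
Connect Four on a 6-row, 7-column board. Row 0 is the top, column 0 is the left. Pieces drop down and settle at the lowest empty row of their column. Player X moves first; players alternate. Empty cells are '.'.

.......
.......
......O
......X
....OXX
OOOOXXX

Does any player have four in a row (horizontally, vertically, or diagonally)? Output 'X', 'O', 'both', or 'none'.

O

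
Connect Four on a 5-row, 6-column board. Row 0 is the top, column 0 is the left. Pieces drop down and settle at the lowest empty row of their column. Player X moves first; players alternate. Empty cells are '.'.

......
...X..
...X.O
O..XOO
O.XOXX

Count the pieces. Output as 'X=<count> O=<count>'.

X=6 O=6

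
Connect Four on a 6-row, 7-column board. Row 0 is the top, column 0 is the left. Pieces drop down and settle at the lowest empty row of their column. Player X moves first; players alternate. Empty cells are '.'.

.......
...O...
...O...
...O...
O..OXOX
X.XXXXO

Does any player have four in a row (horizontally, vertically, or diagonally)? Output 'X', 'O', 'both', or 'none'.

both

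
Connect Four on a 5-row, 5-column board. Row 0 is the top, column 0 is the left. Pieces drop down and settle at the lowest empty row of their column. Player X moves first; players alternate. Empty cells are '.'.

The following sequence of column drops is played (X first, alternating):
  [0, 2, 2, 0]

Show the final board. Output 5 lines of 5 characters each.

Answer: .....
.....
.....
O.X..
X.O..

Derivation:
Move 1: X drops in col 0, lands at row 4
Move 2: O drops in col 2, lands at row 4
Move 3: X drops in col 2, lands at row 3
Move 4: O drops in col 0, lands at row 3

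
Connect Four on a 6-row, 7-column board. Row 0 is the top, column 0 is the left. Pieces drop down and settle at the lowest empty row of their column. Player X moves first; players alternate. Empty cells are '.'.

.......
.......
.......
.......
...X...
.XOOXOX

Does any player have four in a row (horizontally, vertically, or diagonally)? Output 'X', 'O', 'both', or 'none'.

none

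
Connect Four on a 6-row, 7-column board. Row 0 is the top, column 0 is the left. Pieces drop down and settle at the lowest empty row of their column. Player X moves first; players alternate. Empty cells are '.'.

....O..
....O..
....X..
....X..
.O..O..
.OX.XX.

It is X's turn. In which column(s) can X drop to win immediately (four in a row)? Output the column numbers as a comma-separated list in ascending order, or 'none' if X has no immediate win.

col 0: drop X → no win
col 1: drop X → no win
col 2: drop X → no win
col 3: drop X → WIN!
col 5: drop X → no win
col 6: drop X → no win

Answer: 3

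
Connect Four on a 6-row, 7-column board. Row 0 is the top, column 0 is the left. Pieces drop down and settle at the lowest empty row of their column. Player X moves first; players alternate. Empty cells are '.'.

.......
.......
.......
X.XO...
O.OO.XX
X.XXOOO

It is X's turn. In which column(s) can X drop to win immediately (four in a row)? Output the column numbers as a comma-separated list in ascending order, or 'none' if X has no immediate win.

col 0: drop X → no win
col 1: drop X → WIN!
col 2: drop X → no win
col 3: drop X → no win
col 4: drop X → no win
col 5: drop X → no win
col 6: drop X → no win

Answer: 1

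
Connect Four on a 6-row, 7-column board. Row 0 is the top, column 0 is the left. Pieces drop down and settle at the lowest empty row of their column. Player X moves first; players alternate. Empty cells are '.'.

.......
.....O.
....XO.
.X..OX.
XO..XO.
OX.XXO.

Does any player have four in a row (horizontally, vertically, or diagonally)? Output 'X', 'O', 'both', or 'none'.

none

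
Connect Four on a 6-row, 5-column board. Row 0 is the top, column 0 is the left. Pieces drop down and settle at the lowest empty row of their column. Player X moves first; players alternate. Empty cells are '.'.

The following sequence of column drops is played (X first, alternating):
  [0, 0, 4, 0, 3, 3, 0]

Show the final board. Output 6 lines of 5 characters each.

Answer: .....
.....
X....
O....
O..O.
X..XX

Derivation:
Move 1: X drops in col 0, lands at row 5
Move 2: O drops in col 0, lands at row 4
Move 3: X drops in col 4, lands at row 5
Move 4: O drops in col 0, lands at row 3
Move 5: X drops in col 3, lands at row 5
Move 6: O drops in col 3, lands at row 4
Move 7: X drops in col 0, lands at row 2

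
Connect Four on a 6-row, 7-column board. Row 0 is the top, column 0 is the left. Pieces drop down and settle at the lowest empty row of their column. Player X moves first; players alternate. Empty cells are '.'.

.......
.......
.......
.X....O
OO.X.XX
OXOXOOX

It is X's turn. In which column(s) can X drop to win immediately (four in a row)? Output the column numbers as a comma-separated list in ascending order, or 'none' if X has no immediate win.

col 0: drop X → no win
col 1: drop X → no win
col 2: drop X → no win
col 3: drop X → no win
col 4: drop X → WIN!
col 5: drop X → no win
col 6: drop X → no win

Answer: 4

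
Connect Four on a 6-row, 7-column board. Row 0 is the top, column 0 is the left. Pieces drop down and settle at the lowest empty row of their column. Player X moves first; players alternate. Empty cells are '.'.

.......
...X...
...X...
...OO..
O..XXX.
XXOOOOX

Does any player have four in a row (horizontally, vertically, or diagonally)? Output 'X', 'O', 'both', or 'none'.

O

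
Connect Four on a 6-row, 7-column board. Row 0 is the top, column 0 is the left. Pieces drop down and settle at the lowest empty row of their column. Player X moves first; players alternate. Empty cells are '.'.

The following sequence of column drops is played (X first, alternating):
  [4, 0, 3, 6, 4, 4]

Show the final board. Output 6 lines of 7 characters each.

Move 1: X drops in col 4, lands at row 5
Move 2: O drops in col 0, lands at row 5
Move 3: X drops in col 3, lands at row 5
Move 4: O drops in col 6, lands at row 5
Move 5: X drops in col 4, lands at row 4
Move 6: O drops in col 4, lands at row 3

Answer: .......
.......
.......
....O..
....X..
O..XX.O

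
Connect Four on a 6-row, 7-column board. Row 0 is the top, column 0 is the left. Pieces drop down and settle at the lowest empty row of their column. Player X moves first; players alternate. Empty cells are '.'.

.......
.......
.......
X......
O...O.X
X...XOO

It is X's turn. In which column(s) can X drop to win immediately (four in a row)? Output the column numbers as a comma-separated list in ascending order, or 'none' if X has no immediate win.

Answer: none

Derivation:
col 0: drop X → no win
col 1: drop X → no win
col 2: drop X → no win
col 3: drop X → no win
col 4: drop X → no win
col 5: drop X → no win
col 6: drop X → no win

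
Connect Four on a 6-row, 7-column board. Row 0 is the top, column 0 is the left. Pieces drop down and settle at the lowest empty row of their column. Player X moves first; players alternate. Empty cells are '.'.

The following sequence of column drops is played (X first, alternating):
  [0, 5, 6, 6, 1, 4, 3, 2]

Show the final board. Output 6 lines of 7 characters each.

Move 1: X drops in col 0, lands at row 5
Move 2: O drops in col 5, lands at row 5
Move 3: X drops in col 6, lands at row 5
Move 4: O drops in col 6, lands at row 4
Move 5: X drops in col 1, lands at row 5
Move 6: O drops in col 4, lands at row 5
Move 7: X drops in col 3, lands at row 5
Move 8: O drops in col 2, lands at row 5

Answer: .......
.......
.......
.......
......O
XXOXOOX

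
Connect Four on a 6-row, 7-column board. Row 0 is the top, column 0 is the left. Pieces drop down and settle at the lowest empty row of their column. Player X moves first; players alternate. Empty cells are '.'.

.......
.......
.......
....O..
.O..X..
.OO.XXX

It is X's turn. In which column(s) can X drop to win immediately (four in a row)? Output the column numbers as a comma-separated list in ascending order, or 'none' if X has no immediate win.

Answer: 3

Derivation:
col 0: drop X → no win
col 1: drop X → no win
col 2: drop X → no win
col 3: drop X → WIN!
col 4: drop X → no win
col 5: drop X → no win
col 6: drop X → no win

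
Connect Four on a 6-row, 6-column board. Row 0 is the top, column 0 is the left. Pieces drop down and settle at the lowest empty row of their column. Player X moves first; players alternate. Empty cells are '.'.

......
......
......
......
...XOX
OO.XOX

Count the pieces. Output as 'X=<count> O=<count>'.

X=4 O=4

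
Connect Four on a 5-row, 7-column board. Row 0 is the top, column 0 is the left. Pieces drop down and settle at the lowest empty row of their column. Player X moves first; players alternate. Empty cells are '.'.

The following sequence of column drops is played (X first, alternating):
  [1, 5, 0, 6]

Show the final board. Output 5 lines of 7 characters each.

Move 1: X drops in col 1, lands at row 4
Move 2: O drops in col 5, lands at row 4
Move 3: X drops in col 0, lands at row 4
Move 4: O drops in col 6, lands at row 4

Answer: .......
.......
.......
.......
XX...OO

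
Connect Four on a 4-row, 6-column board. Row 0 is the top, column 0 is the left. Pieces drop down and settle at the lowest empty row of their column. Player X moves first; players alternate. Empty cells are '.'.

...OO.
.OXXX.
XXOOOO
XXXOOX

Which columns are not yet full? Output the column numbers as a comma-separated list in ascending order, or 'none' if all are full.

col 0: top cell = '.' → open
col 1: top cell = '.' → open
col 2: top cell = '.' → open
col 3: top cell = 'O' → FULL
col 4: top cell = 'O' → FULL
col 5: top cell = '.' → open

Answer: 0,1,2,5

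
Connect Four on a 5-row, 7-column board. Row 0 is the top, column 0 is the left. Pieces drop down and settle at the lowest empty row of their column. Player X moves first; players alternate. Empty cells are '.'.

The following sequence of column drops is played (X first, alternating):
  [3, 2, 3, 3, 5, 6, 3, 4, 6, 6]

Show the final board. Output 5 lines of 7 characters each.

Answer: .......
...X...
...O..O
...X..X
..OXOXO

Derivation:
Move 1: X drops in col 3, lands at row 4
Move 2: O drops in col 2, lands at row 4
Move 3: X drops in col 3, lands at row 3
Move 4: O drops in col 3, lands at row 2
Move 5: X drops in col 5, lands at row 4
Move 6: O drops in col 6, lands at row 4
Move 7: X drops in col 3, lands at row 1
Move 8: O drops in col 4, lands at row 4
Move 9: X drops in col 6, lands at row 3
Move 10: O drops in col 6, lands at row 2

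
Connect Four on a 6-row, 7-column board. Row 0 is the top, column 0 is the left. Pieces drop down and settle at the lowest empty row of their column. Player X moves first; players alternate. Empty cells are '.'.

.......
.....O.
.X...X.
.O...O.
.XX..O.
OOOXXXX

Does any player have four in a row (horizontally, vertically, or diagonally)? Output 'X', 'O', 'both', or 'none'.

X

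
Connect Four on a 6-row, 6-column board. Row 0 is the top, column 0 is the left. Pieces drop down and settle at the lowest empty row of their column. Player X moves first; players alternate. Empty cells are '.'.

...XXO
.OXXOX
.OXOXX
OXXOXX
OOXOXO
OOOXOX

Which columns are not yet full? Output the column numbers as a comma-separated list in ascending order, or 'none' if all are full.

col 0: top cell = '.' → open
col 1: top cell = '.' → open
col 2: top cell = '.' → open
col 3: top cell = 'X' → FULL
col 4: top cell = 'X' → FULL
col 5: top cell = 'O' → FULL

Answer: 0,1,2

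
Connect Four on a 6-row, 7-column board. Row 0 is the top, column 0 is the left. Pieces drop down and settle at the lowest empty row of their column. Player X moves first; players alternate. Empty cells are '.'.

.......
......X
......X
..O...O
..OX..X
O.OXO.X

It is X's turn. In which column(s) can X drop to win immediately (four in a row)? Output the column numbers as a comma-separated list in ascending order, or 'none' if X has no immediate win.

col 0: drop X → no win
col 1: drop X → no win
col 2: drop X → no win
col 3: drop X → no win
col 4: drop X → no win
col 5: drop X → no win
col 6: drop X → no win

Answer: none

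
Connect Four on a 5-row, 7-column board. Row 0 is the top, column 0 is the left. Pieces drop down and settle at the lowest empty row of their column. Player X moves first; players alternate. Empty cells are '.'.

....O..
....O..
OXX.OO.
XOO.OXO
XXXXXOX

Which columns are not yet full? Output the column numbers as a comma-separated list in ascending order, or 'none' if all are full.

col 0: top cell = '.' → open
col 1: top cell = '.' → open
col 2: top cell = '.' → open
col 3: top cell = '.' → open
col 4: top cell = 'O' → FULL
col 5: top cell = '.' → open
col 6: top cell = '.' → open

Answer: 0,1,2,3,5,6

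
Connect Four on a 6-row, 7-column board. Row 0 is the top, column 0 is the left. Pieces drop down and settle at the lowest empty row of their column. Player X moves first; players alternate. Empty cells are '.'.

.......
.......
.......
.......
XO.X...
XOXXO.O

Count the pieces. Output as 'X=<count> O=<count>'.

X=5 O=4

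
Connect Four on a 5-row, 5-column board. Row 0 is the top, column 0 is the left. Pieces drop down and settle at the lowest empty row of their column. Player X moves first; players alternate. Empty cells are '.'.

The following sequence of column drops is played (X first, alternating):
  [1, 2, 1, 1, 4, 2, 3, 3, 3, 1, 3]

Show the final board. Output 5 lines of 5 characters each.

Answer: .....
.O.X.
.O.X.
.XOO.
.XOXX

Derivation:
Move 1: X drops in col 1, lands at row 4
Move 2: O drops in col 2, lands at row 4
Move 3: X drops in col 1, lands at row 3
Move 4: O drops in col 1, lands at row 2
Move 5: X drops in col 4, lands at row 4
Move 6: O drops in col 2, lands at row 3
Move 7: X drops in col 3, lands at row 4
Move 8: O drops in col 3, lands at row 3
Move 9: X drops in col 3, lands at row 2
Move 10: O drops in col 1, lands at row 1
Move 11: X drops in col 3, lands at row 1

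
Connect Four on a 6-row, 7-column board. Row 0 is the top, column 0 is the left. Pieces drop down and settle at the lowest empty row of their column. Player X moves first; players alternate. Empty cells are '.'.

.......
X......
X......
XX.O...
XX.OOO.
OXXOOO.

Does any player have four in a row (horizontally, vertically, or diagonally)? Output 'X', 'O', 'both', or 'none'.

X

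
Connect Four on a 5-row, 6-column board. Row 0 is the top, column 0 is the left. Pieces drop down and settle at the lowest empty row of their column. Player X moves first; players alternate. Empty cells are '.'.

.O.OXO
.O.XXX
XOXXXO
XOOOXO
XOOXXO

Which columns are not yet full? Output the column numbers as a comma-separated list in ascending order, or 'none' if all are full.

Answer: 0,2

Derivation:
col 0: top cell = '.' → open
col 1: top cell = 'O' → FULL
col 2: top cell = '.' → open
col 3: top cell = 'O' → FULL
col 4: top cell = 'X' → FULL
col 5: top cell = 'O' → FULL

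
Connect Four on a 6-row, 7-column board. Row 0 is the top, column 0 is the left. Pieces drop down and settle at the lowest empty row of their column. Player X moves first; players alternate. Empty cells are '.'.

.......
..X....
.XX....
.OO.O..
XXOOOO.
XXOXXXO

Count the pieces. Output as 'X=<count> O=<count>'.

X=10 O=9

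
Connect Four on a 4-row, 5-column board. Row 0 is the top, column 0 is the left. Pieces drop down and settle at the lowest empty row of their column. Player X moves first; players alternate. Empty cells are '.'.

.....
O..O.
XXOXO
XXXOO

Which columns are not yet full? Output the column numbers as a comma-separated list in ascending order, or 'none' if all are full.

col 0: top cell = '.' → open
col 1: top cell = '.' → open
col 2: top cell = '.' → open
col 3: top cell = '.' → open
col 4: top cell = '.' → open

Answer: 0,1,2,3,4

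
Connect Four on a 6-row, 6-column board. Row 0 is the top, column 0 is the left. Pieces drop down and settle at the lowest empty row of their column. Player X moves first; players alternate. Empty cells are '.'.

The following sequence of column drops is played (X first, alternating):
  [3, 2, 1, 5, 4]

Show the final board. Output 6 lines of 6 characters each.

Move 1: X drops in col 3, lands at row 5
Move 2: O drops in col 2, lands at row 5
Move 3: X drops in col 1, lands at row 5
Move 4: O drops in col 5, lands at row 5
Move 5: X drops in col 4, lands at row 5

Answer: ......
......
......
......
......
.XOXXO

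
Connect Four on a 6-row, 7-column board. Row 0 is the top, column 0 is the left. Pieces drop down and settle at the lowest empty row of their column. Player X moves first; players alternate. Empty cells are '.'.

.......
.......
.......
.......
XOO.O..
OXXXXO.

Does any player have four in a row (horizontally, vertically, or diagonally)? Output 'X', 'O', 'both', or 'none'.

X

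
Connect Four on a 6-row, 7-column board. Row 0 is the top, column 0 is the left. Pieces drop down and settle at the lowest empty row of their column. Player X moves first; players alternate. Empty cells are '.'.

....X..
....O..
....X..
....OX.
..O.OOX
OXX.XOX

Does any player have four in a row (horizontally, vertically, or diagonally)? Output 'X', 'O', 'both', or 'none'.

none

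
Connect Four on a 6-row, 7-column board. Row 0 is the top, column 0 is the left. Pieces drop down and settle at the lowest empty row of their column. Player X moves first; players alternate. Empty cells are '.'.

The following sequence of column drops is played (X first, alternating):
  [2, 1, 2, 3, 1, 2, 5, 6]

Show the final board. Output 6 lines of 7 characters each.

Move 1: X drops in col 2, lands at row 5
Move 2: O drops in col 1, lands at row 5
Move 3: X drops in col 2, lands at row 4
Move 4: O drops in col 3, lands at row 5
Move 5: X drops in col 1, lands at row 4
Move 6: O drops in col 2, lands at row 3
Move 7: X drops in col 5, lands at row 5
Move 8: O drops in col 6, lands at row 5

Answer: .......
.......
.......
..O....
.XX....
.OXO.XO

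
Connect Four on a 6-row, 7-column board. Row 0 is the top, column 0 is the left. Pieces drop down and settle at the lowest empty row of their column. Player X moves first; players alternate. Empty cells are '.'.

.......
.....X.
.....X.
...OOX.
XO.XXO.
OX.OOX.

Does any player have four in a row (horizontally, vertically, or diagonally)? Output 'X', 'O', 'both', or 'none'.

none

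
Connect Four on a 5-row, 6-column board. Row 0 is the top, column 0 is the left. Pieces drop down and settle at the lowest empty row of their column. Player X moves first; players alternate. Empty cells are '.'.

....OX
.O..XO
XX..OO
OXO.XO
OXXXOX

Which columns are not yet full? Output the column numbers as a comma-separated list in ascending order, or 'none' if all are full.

Answer: 0,1,2,3

Derivation:
col 0: top cell = '.' → open
col 1: top cell = '.' → open
col 2: top cell = '.' → open
col 3: top cell = '.' → open
col 4: top cell = 'O' → FULL
col 5: top cell = 'X' → FULL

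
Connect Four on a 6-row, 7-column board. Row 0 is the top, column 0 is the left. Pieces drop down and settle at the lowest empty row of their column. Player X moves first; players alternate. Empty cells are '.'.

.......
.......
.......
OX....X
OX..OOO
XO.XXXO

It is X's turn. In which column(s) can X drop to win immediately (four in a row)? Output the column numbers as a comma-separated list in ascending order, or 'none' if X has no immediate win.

col 0: drop X → no win
col 1: drop X → no win
col 2: drop X → WIN!
col 3: drop X → no win
col 4: drop X → no win
col 5: drop X → no win
col 6: drop X → no win

Answer: 2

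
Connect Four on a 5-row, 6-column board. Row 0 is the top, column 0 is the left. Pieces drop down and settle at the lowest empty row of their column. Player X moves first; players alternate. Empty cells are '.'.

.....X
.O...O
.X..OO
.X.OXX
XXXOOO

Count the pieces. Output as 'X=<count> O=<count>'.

X=8 O=8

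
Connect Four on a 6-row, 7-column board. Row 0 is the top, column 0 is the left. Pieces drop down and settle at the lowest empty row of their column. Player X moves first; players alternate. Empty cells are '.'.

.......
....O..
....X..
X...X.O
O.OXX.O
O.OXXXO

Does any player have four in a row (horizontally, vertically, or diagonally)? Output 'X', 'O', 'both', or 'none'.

X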